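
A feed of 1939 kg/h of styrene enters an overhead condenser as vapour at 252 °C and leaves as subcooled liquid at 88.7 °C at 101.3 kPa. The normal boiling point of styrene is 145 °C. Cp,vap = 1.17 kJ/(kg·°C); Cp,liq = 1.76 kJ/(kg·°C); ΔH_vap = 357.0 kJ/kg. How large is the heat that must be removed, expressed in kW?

Q_c = 313 kW

vapour 252→145 °C: -125.19 kJ/kg
condensation at 145 °C: -357 kJ/kg
liquid 145→88.7 °C: -99.088 kJ/kg
Δh = -125.19 + -357 + -99.088 = -581.28 kJ/kg
Q = ṁ·Δh = 1939 kg/h × -581.28 kJ/kg = -1.1271e+06 kJ/h
|Q| = 313.08 kW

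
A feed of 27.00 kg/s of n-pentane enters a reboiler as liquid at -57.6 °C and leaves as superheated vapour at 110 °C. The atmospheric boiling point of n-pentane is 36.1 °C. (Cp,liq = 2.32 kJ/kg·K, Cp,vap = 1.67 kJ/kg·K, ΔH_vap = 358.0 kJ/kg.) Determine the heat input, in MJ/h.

liquid -57.6→36.1 °C: 217.38 kJ/kg
vaporisation at 36.1 °C: 358 kJ/kg
vapour 36.1→110 °C: 123.41 kJ/kg
Δh = 217.38 + 358 + 123.41 = 698.8 kJ/kg
Q = ṁ·Δh = 27.00 kg/s × 698.8 kJ/kg = 18868 kJ/s
|Q| = 18868 kW = 67923 MJ/h

Q = 67900 MJ/h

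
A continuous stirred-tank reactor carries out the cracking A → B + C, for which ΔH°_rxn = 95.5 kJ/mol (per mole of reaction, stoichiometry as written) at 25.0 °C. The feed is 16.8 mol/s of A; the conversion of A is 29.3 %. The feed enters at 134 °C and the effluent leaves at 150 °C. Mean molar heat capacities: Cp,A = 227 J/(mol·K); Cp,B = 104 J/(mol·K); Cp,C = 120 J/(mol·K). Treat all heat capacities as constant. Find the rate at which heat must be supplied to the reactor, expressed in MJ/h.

Extent of reaction ξ = 0.293 × 16.8 = 4.9224 mol/s
Reaction term: ξ·ΔH°_rxn = 4.9224 × 95.5 = 470.09 kJ/s
Sensible, feed 134→25 °C: -415.68 kJ/s
Outlet flows (mol/s): A 11.878, B 4.9224, C 4.9224
Sensible, products 25→150 °C: 474.85 kJ/s
Q = ΔH = 529.26 kJ/s = 529.26 kW
Heat supplied = 1905.3 MJ/h

Q_in = 1910 MJ/h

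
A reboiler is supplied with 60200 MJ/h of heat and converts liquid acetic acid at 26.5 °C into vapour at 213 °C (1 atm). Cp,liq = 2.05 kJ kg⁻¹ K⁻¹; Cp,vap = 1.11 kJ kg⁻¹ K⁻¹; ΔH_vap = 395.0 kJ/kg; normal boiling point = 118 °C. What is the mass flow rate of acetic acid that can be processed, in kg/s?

Δh = 2.05×(118−26.5) + 395.0 + 1.11×(213−118) = 688.03 kJ/kg
Q = 60200 MJ/h = 16722 kJ/s = 16722 kJ/s
ṁ = Q/Δh = 16722 / 688.03 = 24.305 kg/s

ṁ = 24.3 kg/s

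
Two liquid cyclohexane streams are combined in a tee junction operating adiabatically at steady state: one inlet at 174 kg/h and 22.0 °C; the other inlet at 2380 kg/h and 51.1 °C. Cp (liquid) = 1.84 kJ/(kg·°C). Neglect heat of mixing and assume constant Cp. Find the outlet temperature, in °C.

Energy balance with Q = 0: Σ ṁᵢCp,ᵢ(T_out − Tᵢ) = 0
Σ ṁᵢCp,ᵢTᵢ = 174×1.84×22.0 + 2380×1.84×51.1 = 230820
Σ ṁᵢCp,ᵢ = 174×1.84 + 2380×1.84 = 4699.4
T_out = 230820 / 4699.4 = 49.117 °C

T_out = 49.1 °C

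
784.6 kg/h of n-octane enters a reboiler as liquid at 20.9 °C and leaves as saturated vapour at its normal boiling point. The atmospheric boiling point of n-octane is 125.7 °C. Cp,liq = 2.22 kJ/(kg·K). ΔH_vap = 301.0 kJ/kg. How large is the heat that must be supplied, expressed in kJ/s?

liquid 20.9→125.7 °C: 232.66 kJ/kg
vaporisation at 125.7 °C: 301 kJ/kg
Δh = 232.66 + 301 = 533.66 kJ/kg
Q = ṁ·Δh = 784.6 kg/h × 533.66 kJ/kg = 418710 kJ/h
|Q| = 116.31 kW

Q = 116 kJ/s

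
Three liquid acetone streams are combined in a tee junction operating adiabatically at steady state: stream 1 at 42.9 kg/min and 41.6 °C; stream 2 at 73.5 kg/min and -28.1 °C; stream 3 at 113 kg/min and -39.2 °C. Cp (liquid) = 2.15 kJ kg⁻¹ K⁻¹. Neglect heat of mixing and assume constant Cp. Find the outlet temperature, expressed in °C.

Energy balance with Q = 0: Σ ṁᵢCp,ᵢ(T_out − Tᵢ) = 0
Σ ṁᵢCp,ᵢTᵢ = 42.9×2.15×41.6 + 73.5×2.15×-28.1 + 113×2.15×-39.2 = -10127
Σ ṁᵢCp,ᵢ = 42.9×2.15 + 73.5×2.15 + 113×2.15 = 493.21
T_out = -10127 / 493.21 = -20.533 °C

T_out = -20.5 °C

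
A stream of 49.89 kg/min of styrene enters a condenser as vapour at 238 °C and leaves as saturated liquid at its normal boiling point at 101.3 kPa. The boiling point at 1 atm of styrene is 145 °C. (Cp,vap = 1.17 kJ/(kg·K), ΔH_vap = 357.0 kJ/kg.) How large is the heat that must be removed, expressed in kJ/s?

Q_c = 387 kJ/s

vapour 238→145 °C: -108.81 kJ/kg
condensation at 145 °C: -357 kJ/kg
Δh = -108.81 + -357 = -465.81 kJ/kg
Q = ṁ·Δh = 49.89 kg/min × -465.81 kJ/kg = -23239 kJ/min
|Q| = 387.32 kW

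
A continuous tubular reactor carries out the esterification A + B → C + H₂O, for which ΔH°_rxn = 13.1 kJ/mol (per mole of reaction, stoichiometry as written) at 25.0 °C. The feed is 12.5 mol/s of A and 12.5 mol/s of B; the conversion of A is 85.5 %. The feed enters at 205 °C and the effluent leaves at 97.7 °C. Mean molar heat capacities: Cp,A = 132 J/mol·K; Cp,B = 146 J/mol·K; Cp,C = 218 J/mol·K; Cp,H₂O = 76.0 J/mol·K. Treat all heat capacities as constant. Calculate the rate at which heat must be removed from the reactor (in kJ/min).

Extent of reaction ξ = 0.855 × 12.5 = 10.688 mol/s
Reaction term: ξ·ΔH°_rxn = 10.688 × 13.1 = 140.01 kJ/s
Sensible, feed 205→25 °C: -625.5 kJ/s
Outlet flows (mol/s): A 1.8125, B 1.8125, C 10.688, H₂O 10.688
Sensible, products 25→97.7 °C: 265.06 kJ/s
Q = ΔH = -220.43 kJ/s = -220.43 kW
Heat removed = 13226 kJ/min

Q_out = 13200 kJ/min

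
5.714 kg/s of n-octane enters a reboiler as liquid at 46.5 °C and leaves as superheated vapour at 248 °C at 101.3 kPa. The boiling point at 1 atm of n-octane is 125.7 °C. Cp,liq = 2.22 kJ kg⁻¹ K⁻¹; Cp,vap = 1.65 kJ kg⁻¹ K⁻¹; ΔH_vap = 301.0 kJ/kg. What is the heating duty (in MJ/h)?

Q = 14000 MJ/h

liquid 46.5→125.7 °C: 175.82 kJ/kg
vaporisation at 125.7 °C: 301 kJ/kg
vapour 125.7→248 °C: 201.79 kJ/kg
Δh = 175.82 + 301 + 201.79 = 678.62 kJ/kg
Q = ṁ·Δh = 5.714 kg/s × 678.62 kJ/kg = 3877.6 kJ/s
|Q| = 3877.6 kW = 13959 MJ/h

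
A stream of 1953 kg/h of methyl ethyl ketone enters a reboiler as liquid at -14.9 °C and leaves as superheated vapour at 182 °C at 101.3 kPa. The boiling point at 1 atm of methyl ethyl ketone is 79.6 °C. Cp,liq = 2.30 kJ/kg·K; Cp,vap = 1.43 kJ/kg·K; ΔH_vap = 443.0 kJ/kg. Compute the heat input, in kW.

Q = 438 kW

liquid -14.9→79.6 °C: 217.35 kJ/kg
vaporisation at 79.6 °C: 443 kJ/kg
vapour 79.6→182 °C: 146.43 kJ/kg
Δh = 217.35 + 443 + 146.43 = 806.78 kJ/kg
Q = ṁ·Δh = 1953 kg/h × 806.78 kJ/kg = 1.5756e+06 kJ/h
|Q| = 437.68 kW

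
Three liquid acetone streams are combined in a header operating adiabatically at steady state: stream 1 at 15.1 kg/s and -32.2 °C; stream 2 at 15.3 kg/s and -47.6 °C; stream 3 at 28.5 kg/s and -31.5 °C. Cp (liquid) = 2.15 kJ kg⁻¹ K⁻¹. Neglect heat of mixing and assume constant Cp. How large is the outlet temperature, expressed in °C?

T_out = -35.9 °C

Energy balance with Q = 0: Σ ṁᵢCp,ᵢ(T_out − Tᵢ) = 0
T_out = Σ ṁᵢCp,ᵢTᵢ / Σ ṁᵢCp,ᵢ
      = -4541.3 / 126.63 = -35.862 °C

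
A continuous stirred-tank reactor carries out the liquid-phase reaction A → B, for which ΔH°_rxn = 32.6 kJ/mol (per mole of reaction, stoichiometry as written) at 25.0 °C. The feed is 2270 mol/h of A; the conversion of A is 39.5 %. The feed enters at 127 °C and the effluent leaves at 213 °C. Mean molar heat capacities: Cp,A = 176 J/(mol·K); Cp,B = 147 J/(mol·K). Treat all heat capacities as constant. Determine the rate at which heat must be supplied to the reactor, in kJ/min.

Extent of reaction ξ = 0.395 × 2270 = 896.65 mol/h
Reaction term: ξ·ΔH°_rxn = 896.65 × 32.6 = 29231 kJ/h
Sensible, feed 127→25 °C: -40751 kJ/h
Outlet flows (mol/h): A 1373.3, B 896.65
Sensible, products 25→213 °C: 70221 kJ/h
Q = ΔH = 58701 kJ/h = 16.306 kW
Heat supplied = 978.35 kJ/min

Q_in = 978 kJ/min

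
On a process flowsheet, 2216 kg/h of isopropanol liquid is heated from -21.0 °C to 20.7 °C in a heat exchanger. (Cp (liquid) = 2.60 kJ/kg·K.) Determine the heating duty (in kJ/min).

Q = 4000 kJ/min

Q = ṁ·Cp·ΔT = 2216 × 2.60 × (20.7 − -21.0) = 240260 kJ/h
Converting: 240260 / 3600 s = 66.739 kW
Heating duty = 4004.3 kJ/min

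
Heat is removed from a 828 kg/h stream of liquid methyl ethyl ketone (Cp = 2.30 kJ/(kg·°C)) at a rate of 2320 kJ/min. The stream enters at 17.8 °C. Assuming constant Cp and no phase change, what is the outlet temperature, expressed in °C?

Q = 2320 kJ/min = 139200 kJ/h
ΔT = Q/(ṁ·Cp) = 139200/(828×2.30) = 73.094 K
T_out = 17.8 − 73.094 = -55.294 °C

T_out = -55.3 °C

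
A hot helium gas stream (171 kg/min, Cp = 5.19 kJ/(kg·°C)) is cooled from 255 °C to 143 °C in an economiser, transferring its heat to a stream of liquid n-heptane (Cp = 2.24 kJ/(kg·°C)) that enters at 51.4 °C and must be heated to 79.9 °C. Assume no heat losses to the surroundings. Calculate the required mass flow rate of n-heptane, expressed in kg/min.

Heat released by hot stream: Q = 171 × 5.19 × (255 − 143) = 99399 kJ/min
Energy balance on cold side (adiabatic exchanger): Q = ṁ_c·Cp_c·(T_c,out − T_c,in)
ṁ_c = 99399 / [2.24 × (79.9 − 51.4)] = 1557 kg/min

ṁ_c = 1560 kg/min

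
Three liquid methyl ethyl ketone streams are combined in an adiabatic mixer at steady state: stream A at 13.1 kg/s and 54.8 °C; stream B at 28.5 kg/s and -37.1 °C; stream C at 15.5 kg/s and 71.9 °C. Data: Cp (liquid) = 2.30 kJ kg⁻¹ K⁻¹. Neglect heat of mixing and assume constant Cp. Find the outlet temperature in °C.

T_out = 13.6 °C

Adiabatic, steady state ⇒ Σ ṁᵢCp,ᵢ(T_out − Tᵢ) = 0
T_out = Σ ṁᵢCp,ᵢTᵢ / Σ ṁᵢCp,ᵢ
      = 1782.5 / 131.33 = 13.572 °C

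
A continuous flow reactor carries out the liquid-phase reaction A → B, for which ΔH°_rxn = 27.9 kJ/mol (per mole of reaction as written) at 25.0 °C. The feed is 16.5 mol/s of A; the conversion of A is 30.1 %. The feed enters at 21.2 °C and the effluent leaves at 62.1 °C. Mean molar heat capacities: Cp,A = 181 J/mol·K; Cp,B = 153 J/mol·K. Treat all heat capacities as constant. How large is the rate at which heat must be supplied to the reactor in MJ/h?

Q_in = 920 MJ/h

Extent of reaction ξ = 0.301 × 16.5 = 4.9665 mol/s
Reaction term: ξ·ΔH°_rxn = 4.9665 × 27.9 = 138.57 kJ/s
Sensible, feed 21.2→25 °C: 11.349 kJ/s
Outlet flows (mol/s): A 11.534, B 4.9665
Sensible, products 25→62.1 °C: 105.64 kJ/s
Q = ΔH = 255.55 kJ/s = 255.55 kW
Heat supplied = 919.99 MJ/h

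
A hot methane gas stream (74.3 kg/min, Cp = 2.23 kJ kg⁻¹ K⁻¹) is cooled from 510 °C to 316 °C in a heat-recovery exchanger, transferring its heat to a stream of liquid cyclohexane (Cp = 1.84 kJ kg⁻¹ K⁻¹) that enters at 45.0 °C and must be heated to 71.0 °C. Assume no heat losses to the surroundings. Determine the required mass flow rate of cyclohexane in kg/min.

ṁ_c = 672 kg/min

Heat released by hot stream: Q = 74.3 × 2.23 × (510 − 316) = 32144 kJ/min
Energy balance on cold side (adiabatic exchanger): Q = ṁ_c·Cp_c·(T_c,out − T_c,in)
ṁ_c = 32144 / [1.84 × (71.0 − 45.0)] = 671.9 kg/min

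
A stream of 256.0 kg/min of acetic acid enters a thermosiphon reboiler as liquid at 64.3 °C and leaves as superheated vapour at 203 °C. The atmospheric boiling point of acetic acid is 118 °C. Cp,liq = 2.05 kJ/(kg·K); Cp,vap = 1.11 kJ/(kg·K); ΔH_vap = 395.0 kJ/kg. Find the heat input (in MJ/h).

Q = 9210 MJ/h

liquid 64.3→118 °C: 110.08 kJ/kg
vaporisation at 118 °C: 395 kJ/kg
vapour 118→203 °C: 94.35 kJ/kg
Δh = 110.08 + 395 + 94.35 = 599.43 kJ/kg
Q = ṁ·Δh = 256.0 kg/min × 599.43 kJ/kg = 153460 kJ/min
|Q| = 2557.6 kW = 9207.3 MJ/h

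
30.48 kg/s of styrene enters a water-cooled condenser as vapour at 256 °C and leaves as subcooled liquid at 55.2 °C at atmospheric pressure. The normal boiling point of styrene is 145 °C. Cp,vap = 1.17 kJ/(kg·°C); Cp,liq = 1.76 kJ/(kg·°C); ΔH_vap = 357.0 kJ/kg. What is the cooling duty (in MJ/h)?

Q_c = 70800 MJ/h

vapour 256→145 °C: -129.87 kJ/kg
condensation at 145 °C: -357 kJ/kg
liquid 145→55.2 °C: -158.05 kJ/kg
Δh = -129.87 + -357 + -158.05 = -644.92 kJ/kg
Q = ṁ·Δh = 30.48 kg/s × -644.92 kJ/kg = -19657 kJ/s
|Q| = 19657 kW = 70766 MJ/h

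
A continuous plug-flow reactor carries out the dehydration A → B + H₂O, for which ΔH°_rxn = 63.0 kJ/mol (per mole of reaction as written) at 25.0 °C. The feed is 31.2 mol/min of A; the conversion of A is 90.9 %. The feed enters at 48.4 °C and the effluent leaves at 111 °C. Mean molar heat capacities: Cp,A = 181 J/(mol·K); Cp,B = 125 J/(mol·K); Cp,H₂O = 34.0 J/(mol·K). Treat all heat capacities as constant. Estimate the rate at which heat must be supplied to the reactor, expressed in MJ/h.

Extent of reaction ξ = 0.909 × 31.2 = 28.361 mol/min
Reaction term: ξ·ΔH°_rxn = 28.361 × 63.0 = 1786.7 kJ/min
Sensible, feed 48.4→25 °C: -132.14 kJ/min
Outlet flows (mol/min): A 2.8392, B 28.361, H₂O 28.361
Sensible, products 25→111 °C: 432 kJ/min
Q = ΔH = 2086.6 kJ/min = 34.776 kW
Heat supplied = 125.2 MJ/h

Q_in = 125 MJ/h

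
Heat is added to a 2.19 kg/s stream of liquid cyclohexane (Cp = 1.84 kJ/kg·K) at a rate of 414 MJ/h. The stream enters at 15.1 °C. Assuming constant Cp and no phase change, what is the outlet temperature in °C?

Q = 414 MJ/h = 115 kJ/s
ΔT = Q/(ṁ·Cp) = 115/(2.19×1.84) = 28.539 K
T_out = 15.1 + 28.539 = 43.639 °C

T_out = 43.6 °C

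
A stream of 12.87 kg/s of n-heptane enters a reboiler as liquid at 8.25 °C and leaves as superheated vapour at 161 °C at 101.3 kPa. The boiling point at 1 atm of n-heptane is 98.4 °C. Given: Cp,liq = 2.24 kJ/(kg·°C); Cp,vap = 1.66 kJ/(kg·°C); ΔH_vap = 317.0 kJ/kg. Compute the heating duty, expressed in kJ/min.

liquid 8.25→98.4 °C: 201.94 kJ/kg
vaporisation at 98.4 °C: 317 kJ/kg
vapour 98.4→161 °C: 103.92 kJ/kg
Δh = 201.94 + 317 + 103.92 = 622.85 kJ/kg
Q = ṁ·Δh = 12.87 kg/s × 622.85 kJ/kg = 8016.1 kJ/s
|Q| = 8016.1 kW = 480970 kJ/min

Q = 481000 kJ/min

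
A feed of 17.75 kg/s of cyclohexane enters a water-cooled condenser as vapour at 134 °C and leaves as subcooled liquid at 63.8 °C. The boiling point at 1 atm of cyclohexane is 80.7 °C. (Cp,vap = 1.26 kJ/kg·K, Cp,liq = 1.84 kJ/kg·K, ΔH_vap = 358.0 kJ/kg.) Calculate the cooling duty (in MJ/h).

Q_c = 29200 MJ/h

vapour 134→80.7 °C: -67.158 kJ/kg
condensation at 80.7 °C: -358 kJ/kg
liquid 80.7→63.8 °C: -31.096 kJ/kg
Δh = -67.158 + -358 + -31.096 = -456.25 kJ/kg
Q = ṁ·Δh = 17.75 kg/s × -456.25 kJ/kg = -8098.5 kJ/s
|Q| = 8098.5 kW = 29155 MJ/h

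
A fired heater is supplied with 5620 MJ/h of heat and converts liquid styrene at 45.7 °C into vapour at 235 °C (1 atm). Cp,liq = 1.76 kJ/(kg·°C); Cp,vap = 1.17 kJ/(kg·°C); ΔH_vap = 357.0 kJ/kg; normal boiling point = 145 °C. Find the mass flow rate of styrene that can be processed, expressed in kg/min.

Δh = 1.76×(145−45.7) + 357.0 + 1.17×(235−145) = 637.07 kJ/kg
Q = 5620 MJ/h = 1561.1 kJ/s = 93667 kJ/min
ṁ = Q/Δh = 93667 / 637.07 = 147.03 kg/min

ṁ = 147 kg/min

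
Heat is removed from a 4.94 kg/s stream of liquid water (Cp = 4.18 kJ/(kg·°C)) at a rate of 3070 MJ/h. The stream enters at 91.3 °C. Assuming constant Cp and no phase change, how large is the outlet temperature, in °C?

T_out = 50.0 °C

Q = 3070 MJ/h = 852.78 kJ/s
ΔT = Q/(ṁ·Cp) = 852.78/(4.94×4.18) = 41.298 K
T_out = 91.3 − 41.298 = 50.002 °C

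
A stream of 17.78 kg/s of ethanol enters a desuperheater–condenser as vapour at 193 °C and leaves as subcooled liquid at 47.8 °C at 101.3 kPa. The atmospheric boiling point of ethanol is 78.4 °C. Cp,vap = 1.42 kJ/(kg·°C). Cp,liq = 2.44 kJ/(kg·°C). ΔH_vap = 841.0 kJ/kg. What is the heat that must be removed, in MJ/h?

vapour 193→78.4 °C: -162.73 kJ/kg
condensation at 78.4 °C: -841 kJ/kg
liquid 78.4→47.8 °C: -74.664 kJ/kg
Δh = -162.73 + -841 + -74.664 = -1078.4 kJ/kg
Q = ṁ·Δh = 17.78 kg/s × -1078.4 kJ/kg = -19174 kJ/s
|Q| = 19174 kW = 69026 MJ/h

Q_c = 69000 MJ/h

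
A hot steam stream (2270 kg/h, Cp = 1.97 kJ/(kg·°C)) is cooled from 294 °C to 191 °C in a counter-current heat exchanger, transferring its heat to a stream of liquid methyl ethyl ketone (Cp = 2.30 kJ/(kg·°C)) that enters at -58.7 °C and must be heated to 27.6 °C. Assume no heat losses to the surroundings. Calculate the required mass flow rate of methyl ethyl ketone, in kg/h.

Heat released by hot stream: Q = 2270 × 1.97 × (294 − 191) = 460610 kJ/h
Energy balance on cold side (adiabatic exchanger): Q = ṁ_c·Cp_c·(T_c,out − T_c,in)
ṁ_c = 460610 / [2.30 × (27.6 − -58.7)] = 2320.5 kg/h

ṁ_c = 2320 kg/h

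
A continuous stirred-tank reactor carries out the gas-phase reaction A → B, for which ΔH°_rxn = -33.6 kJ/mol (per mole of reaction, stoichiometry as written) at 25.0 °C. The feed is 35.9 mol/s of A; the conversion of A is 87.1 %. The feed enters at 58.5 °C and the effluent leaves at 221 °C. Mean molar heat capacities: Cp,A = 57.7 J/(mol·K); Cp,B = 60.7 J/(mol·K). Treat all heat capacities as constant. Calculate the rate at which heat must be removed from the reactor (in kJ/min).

Extent of reaction ξ = 0.871 × 35.9 = 31.269 mol/s
Reaction term: ξ·ΔH°_rxn = 31.269 × -33.6 = -1050.6 kJ/s
Sensible, feed 58.5→25 °C: -69.393 kJ/s
Outlet flows (mol/s): A 4.6311, B 31.269
Sensible, products 25→221 °C: 424.39 kJ/s
Q = ΔH = -695.64 kJ/s = -695.64 kW
Heat removed = 41738 kJ/min

Q_out = 41700 kJ/min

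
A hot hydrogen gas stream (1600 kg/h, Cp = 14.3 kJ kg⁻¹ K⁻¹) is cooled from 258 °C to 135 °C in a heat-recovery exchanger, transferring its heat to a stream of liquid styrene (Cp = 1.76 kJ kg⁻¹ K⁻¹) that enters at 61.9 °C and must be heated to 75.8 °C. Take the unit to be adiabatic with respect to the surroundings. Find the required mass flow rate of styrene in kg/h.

Heat released by hot stream: Q = 1600 × 14.3 × (258 − 135) = 2.8142e+06 kJ/h
Energy balance on cold side (adiabatic exchanger): Q = ṁ_c·Cp_c·(T_c,out − T_c,in)
ṁ_c = 2.8142e+06 / [1.76 × (75.8 − 61.9)] = 115040 kg/h

ṁ_c = 115000 kg/h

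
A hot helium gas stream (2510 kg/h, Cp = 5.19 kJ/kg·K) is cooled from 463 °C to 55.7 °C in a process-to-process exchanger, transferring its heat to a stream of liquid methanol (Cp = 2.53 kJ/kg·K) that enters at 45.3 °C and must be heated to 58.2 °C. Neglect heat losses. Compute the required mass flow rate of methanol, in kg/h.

Heat released by hot stream: Q = 2510 × 5.19 × (463 − 55.7) = 5.3059e+06 kJ/h
Energy balance on cold side (adiabatic exchanger): Q = ṁ_c·Cp_c·(T_c,out − T_c,in)
ṁ_c = 5.3059e+06 / [2.53 × (58.2 − 45.3)] = 162570 kg/h

ṁ_c = 163000 kg/h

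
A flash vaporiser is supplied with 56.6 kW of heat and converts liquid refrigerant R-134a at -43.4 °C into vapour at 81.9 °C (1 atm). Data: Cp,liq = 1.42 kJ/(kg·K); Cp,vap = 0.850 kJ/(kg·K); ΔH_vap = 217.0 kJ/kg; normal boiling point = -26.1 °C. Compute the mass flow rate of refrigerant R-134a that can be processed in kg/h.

Δh = 1.42×(-26.1−-43.4) + 217.0 + 0.850×(81.9−-26.1) = 333.37 kJ/kg
Q = 56.6 kW = 56.6 kJ/s = 203760 kJ/h
ṁ = Q/Δh = 203760 / 333.37 = 611.22 kg/h

ṁ = 611 kg/h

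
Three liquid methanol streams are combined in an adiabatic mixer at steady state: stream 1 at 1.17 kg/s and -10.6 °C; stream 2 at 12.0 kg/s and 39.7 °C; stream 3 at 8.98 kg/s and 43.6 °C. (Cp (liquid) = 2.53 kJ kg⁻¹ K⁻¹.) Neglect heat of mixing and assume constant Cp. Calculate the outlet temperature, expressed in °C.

No heat crosses the boundary, so H_out = H_in.
Σ ṁᵢCp,ᵢTᵢ = 1.17×2.53×-10.6 + 12.0×2.53×39.7 + 8.98×2.53×43.6 = 2164.5
Σ ṁᵢCp,ᵢ = 1.17×2.53 + 12.0×2.53 + 8.98×2.53 = 56.039
T_out = 2164.5 / 56.039 = 38.624 °C

T_out = 38.6 °C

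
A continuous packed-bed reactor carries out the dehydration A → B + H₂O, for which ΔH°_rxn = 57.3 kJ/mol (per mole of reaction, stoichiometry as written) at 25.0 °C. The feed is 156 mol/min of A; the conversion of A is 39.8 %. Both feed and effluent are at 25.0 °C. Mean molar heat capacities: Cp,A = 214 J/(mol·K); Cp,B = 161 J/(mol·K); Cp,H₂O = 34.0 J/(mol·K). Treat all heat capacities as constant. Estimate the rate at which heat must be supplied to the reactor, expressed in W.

Q_in = 59300 W

Extent of reaction ξ = 0.398 × 156 = 62.088 mol/min
Reaction term: ξ·ΔH°_rxn = 62.088 × 57.3 = 3557.6 kJ/min
Q = ΔH = 3557.6 kJ/min = 59.294 kW
Heat supplied = 59294 W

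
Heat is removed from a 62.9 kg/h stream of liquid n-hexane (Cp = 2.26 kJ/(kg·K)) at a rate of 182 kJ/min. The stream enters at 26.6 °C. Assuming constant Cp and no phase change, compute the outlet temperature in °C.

T_out = -50.2 °C

Q = 182 kJ/min = 10920 kJ/h
ΔT = Q/(ṁ·Cp) = 10920/(62.9×2.26) = 76.818 K
T_out = 26.6 − 76.818 = -50.218 °C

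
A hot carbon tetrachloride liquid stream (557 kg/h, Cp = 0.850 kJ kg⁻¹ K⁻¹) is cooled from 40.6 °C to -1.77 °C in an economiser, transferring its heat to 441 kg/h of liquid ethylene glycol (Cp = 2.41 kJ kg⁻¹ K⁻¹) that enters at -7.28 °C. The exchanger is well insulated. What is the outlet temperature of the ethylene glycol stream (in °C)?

T_c,out = 11.6 °C

Heat released by hot stream: Q = 557 × 0.850 × (40.6 − -1.77) = 20060 kJ/h
Energy balance on cold side (adiabatic exchanger): Q = ṁ_c·Cp_c·(T_c,out − T_c,in)
T_c,out = -7.28 + 20060/(441 × 2.41) = 11.595 °C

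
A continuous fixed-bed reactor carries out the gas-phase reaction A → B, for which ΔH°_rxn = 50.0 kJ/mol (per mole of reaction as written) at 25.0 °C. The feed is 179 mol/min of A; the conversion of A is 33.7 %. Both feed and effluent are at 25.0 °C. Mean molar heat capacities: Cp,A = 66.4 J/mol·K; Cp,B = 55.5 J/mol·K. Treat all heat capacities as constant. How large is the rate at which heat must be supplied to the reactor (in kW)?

Extent of reaction ξ = 0.337 × 179 = 60.323 mol/min
Reaction term: ξ·ΔH°_rxn = 60.323 × 50.0 = 3016.2 kJ/min
Q = ΔH = 3016.2 kJ/min = 50.269 kW
Heat supplied = 50.269 kW

Q_in = 50.3 kW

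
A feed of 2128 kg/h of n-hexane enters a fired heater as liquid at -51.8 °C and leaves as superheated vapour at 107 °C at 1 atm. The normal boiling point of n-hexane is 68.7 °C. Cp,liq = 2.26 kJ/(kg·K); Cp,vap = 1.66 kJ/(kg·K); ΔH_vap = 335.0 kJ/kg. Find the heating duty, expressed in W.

Q = 397000 W

liquid -51.8→68.7 °C: 272.33 kJ/kg
vaporisation at 68.7 °C: 335 kJ/kg
vapour 68.7→107 °C: 63.578 kJ/kg
Δh = 272.33 + 335 + 63.578 = 670.91 kJ/kg
Q = ṁ·Δh = 2128 kg/h × 670.91 kJ/kg = 1.4277e+06 kJ/h
|Q| = 396.58 kW = 396580 W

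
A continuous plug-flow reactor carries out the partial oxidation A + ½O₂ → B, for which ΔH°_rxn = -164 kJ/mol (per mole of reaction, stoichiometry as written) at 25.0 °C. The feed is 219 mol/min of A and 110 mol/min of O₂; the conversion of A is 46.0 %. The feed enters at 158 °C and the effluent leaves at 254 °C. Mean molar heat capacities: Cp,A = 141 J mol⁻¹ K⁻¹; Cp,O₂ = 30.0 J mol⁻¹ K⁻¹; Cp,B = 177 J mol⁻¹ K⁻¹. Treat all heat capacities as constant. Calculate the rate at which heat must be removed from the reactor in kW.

Q_out = 213 kW

Extent of reaction ξ = 0.460 × 219 = 100.74 mol/min
Reaction term: ξ·ΔH°_rxn = 100.74 × -164 = -16521 kJ/min
Sensible, feed 158→25 °C: -4545.8 kJ/min
Outlet flows (mol/min): A 118.26, O₂ 59.63, B 100.74
Sensible, products 25→254 °C: 8311.4 kJ/min
Q = ΔH = -12756 kJ/min = -212.6 kW
Heat removed = 212.6 kW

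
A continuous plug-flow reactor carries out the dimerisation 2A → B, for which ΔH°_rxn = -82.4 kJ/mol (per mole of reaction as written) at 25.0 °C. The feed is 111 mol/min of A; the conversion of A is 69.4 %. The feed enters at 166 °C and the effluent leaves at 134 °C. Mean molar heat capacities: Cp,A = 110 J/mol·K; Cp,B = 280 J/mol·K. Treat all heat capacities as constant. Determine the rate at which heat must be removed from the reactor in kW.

Q_out = 55.2 kW

Extent of reaction ξ = 0.694 × 111 / 2 = 38.517 mol/min
Reaction term: ξ·ΔH°_rxn = 38.517 × -82.4 = -3173.8 kJ/min
Sensible, feed 166→25 °C: -1721.6 kJ/min
Outlet flows (mol/min): A 33.966, B 38.517
Sensible, products 25→134 °C: 1582.8 kJ/min
Q = ΔH = -3312.6 kJ/min = -55.21 kW
Heat removed = 55.21 kW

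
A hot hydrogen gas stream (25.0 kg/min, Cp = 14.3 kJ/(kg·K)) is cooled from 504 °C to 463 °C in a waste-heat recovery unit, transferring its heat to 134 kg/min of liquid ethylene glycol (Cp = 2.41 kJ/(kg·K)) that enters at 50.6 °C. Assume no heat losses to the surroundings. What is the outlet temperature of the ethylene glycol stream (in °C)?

Heat released by hot stream: Q = 25.0 × 14.3 × (504 − 463) = 14658 kJ/min
Energy balance on cold side (adiabatic exchanger): Q = ṁ_c·Cp_c·(T_c,out − T_c,in)
T_c,out = 50.6 + 14658/(134 × 2.41) = 95.988 °C

T_c,out = 96.0 °C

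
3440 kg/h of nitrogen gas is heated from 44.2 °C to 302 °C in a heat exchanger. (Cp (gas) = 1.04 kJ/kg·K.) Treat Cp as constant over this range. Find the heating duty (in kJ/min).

Q = ṁ·Cp·ΔT = 3440 × 1.04 × (302 − 44.2) = 922310 kJ/h
Converting: 922310 / 3600 s = 256.2 kW
Heating duty = 15372 kJ/min

Q = 15400 kJ/min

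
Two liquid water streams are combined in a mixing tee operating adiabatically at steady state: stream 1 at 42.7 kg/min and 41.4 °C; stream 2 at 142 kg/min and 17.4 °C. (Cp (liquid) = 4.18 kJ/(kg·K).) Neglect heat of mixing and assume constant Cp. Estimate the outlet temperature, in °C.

T_out = 22.9 °C

No heat crosses the boundary, so H_out = H_in.
Σ ṁᵢCp,ᵢTᵢ = 42.7×4.18×41.4 + 142×4.18×17.4 = 17717
Σ ṁᵢCp,ᵢ = 42.7×4.18 + 142×4.18 = 772.05
T_out = 17717 / 772.05 = 22.948 °C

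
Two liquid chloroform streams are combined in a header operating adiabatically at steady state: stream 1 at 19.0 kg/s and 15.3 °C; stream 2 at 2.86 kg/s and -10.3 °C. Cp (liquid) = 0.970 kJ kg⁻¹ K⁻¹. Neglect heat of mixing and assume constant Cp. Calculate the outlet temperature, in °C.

No heat crosses the boundary, so H_out = H_in.
T_out = Σ ṁᵢCp,ᵢTᵢ / Σ ṁᵢCp,ᵢ
      = 253.4 / 21.204 = 11.951 °C

T_out = 12.0 °C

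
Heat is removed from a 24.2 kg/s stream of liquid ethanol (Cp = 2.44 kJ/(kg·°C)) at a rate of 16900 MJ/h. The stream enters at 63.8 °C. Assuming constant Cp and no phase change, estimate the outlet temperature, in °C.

Q = 16900 MJ/h = 4694.4 kJ/s
ΔT = Q/(ṁ·Cp) = 4694.4/(24.2×2.44) = 79.502 K
T_out = 63.8 − 79.502 = -15.702 °C

T_out = -15.7 °C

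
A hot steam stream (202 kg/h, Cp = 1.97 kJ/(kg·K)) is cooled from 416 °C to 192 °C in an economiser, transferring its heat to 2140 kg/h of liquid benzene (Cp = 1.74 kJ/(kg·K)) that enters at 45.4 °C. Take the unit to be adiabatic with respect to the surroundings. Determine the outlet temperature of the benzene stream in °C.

Heat released by hot stream: Q = 202 × 1.97 × (416 − 192) = 89139 kJ/h
Energy balance on cold side (adiabatic exchanger): Q = ṁ_c·Cp_c·(T_c,out − T_c,in)
T_c,out = 45.4 + 89139/(2140 × 1.74) = 69.339 °C

T_c,out = 69.3 °C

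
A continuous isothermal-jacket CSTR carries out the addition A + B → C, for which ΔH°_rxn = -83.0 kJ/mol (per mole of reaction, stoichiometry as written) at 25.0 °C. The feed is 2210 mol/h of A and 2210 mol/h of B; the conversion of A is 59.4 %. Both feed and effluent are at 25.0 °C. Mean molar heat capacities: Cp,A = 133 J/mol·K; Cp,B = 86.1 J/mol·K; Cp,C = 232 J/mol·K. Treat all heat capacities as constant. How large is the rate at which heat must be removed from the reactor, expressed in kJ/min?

Extent of reaction ξ = 0.594 × 2210 = 1312.7 mol/h
Reaction term: ξ·ΔH°_rxn = 1312.7 × -83.0 = -108960 kJ/h
Q = ΔH = -108960 kJ/h = -30.266 kW
Heat removed = 1816 kJ/min

Q_out = 1820 kJ/min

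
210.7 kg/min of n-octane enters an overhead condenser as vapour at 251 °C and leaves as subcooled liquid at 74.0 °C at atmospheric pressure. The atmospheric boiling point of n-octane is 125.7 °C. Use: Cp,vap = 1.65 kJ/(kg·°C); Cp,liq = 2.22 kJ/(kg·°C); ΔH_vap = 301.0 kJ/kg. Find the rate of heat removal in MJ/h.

Q_c = 7870 MJ/h

vapour 251→125.7 °C: -206.74 kJ/kg
condensation at 125.7 °C: -301 kJ/kg
liquid 125.7→74.0 °C: -114.77 kJ/kg
Δh = -206.74 + -301 + -114.77 = -622.52 kJ/kg
Q = ṁ·Δh = 210.7 kg/min × -622.52 kJ/kg = -131160 kJ/min
|Q| = 2186.1 kW = 7869.9 MJ/h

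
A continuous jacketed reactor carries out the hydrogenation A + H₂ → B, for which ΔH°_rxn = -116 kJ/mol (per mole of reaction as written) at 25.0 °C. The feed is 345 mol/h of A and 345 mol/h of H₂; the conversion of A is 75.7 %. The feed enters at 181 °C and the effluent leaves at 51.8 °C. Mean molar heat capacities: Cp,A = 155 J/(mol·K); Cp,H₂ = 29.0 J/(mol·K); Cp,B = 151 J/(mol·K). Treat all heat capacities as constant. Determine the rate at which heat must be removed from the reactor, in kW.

Extent of reaction ξ = 0.757 × 345 = 261.17 mol/h
Reaction term: ξ·ΔH°_rxn = 261.17 × -116 = -30295 kJ/h
Sensible, feed 181→25 °C: -9902.9 kJ/h
Outlet flows (mol/h): A 83.835, H₂ 83.835, B 261.17
Sensible, products 25→51.8 °C: 1470.3 kJ/h
Q = ΔH = -38728 kJ/h = -10.758 kW
Heat removed = 10.758 kW

Q_out = 10.8 kW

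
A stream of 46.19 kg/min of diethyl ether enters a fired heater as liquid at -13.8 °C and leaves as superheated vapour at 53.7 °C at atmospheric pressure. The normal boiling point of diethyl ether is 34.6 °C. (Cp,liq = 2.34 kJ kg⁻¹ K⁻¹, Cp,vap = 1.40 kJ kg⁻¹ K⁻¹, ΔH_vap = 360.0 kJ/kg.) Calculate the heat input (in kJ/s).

liquid -13.8→34.6 °C: 113.26 kJ/kg
vaporisation at 34.6 °C: 360 kJ/kg
vapour 34.6→53.7 °C: 26.74 kJ/kg
Δh = 113.26 + 360 + 26.74 = 500 kJ/kg
Q = ṁ·Δh = 46.19 kg/min × 500 kJ/kg = 23095 kJ/min
|Q| = 384.91 kW

Q = 385 kJ/s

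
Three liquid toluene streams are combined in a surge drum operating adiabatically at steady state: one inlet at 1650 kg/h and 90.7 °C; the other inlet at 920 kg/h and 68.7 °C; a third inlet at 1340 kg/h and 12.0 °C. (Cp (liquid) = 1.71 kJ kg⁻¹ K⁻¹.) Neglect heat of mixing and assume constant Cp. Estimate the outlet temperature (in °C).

T_out = 58.6 °C

Adiabatic, steady state ⇒ Σ ṁᵢCp,ᵢ(T_out − Tᵢ) = 0
Σ ṁᵢCp,ᵢTᵢ = 1650×1.71×90.7 + 920×1.71×68.7 + 1340×1.71×12.0 = 391490
Σ ṁᵢCp,ᵢ = 1650×1.71 + 920×1.71 + 1340×1.71 = 6686.1
T_out = 391490 / 6686.1 = 58.552 °C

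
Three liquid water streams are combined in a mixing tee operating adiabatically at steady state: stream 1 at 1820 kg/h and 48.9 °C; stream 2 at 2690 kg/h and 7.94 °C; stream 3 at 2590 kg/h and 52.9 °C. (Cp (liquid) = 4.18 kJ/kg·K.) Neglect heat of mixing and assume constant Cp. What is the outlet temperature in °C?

T_out = 34.8 °C

Adiabatic, steady state ⇒ Σ ṁᵢCp,ᵢ(T_out − Tᵢ) = 0
T_out = Σ ṁᵢCp,ᵢTᵢ / Σ ṁᵢCp,ᵢ
      = 1.034e+06 / 29678 = 34.841 °C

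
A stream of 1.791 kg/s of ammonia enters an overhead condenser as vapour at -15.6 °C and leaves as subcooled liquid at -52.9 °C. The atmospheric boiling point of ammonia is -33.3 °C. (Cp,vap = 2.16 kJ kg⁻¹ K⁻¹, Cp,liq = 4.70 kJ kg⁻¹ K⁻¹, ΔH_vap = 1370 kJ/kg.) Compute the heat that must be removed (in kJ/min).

Q_c = 161000 kJ/min

vapour -15.6→-33.3 °C: -38.232 kJ/kg
condensation at -33.3 °C: -1370 kJ/kg
liquid -33.3→-52.9 °C: -92.12 kJ/kg
Δh = -38.232 + -1370 + -92.12 = -1500.4 kJ/kg
Q = ṁ·Δh = 1.791 kg/s × -1500.4 kJ/kg = -2687.1 kJ/s
|Q| = 2687.1 kW = 161230 kJ/min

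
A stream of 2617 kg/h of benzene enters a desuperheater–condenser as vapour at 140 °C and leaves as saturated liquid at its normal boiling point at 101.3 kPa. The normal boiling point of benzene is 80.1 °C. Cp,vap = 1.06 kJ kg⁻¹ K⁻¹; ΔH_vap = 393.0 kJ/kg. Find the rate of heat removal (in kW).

Q_c = 332 kW

vapour 140→80.1 °C: -63.494 kJ/kg
condensation at 80.1 °C: -393 kJ/kg
Δh = -63.494 + -393 = -456.49 kJ/kg
Q = ṁ·Δh = 2617 kg/h × -456.49 kJ/kg = -1.1946e+06 kJ/h
|Q| = 331.85 kW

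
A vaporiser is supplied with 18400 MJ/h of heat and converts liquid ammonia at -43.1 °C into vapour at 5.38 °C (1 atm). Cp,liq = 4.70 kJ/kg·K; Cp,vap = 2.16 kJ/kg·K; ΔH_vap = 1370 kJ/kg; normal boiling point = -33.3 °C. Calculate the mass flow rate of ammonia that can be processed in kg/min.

ṁ = 204 kg/min

Δh = 4.70×(-33.3−-43.1) + 1370 + 2.16×(5.38−-33.3) = 1499.6 kJ/kg
Q = 18400 MJ/h = 5111.1 kJ/s = 306670 kJ/min
ṁ = Q/Δh = 306670 / 1499.6 = 204.5 kg/min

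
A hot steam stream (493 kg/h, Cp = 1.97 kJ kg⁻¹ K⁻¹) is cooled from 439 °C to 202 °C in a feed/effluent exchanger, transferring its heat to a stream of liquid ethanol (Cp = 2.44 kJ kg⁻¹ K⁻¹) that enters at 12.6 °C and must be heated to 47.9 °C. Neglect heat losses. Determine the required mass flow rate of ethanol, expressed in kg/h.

Heat released by hot stream: Q = 493 × 1.97 × (439 − 202) = 230180 kJ/h
Energy balance on cold side (adiabatic exchanger): Q = ṁ_c·Cp_c·(T_c,out − T_c,in)
ṁ_c = 230180 / [2.44 × (47.9 − 12.6)] = 2672.4 kg/h

ṁ_c = 2670 kg/h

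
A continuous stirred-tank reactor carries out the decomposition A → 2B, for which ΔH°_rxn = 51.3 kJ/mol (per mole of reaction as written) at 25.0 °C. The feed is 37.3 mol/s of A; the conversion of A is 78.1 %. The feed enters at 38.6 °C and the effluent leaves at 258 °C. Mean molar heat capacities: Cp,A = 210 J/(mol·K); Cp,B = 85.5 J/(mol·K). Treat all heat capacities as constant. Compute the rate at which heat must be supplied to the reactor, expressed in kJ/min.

Extent of reaction ξ = 0.781 × 37.3 = 29.131 mol/s
Reaction term: ξ·ΔH°_rxn = 29.131 × 51.3 = 1494.4 kJ/s
Sensible, feed 38.6→25 °C: -106.53 kJ/s
Outlet flows (mol/s): A 8.1687, B 58.263
Sensible, products 25→258 °C: 1560.4 kJ/s
Q = ΔH = 2948.3 kJ/s = 2948.3 kW
Heat supplied = 176900 kJ/min

Q_in = 177000 kJ/min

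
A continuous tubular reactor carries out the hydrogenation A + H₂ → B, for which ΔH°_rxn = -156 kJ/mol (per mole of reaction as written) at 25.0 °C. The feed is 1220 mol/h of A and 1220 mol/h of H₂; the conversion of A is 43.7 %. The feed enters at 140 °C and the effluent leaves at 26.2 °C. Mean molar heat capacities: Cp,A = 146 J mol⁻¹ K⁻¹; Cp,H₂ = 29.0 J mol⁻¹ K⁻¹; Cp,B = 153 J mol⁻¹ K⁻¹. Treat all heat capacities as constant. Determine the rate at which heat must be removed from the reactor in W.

Extent of reaction ξ = 0.437 × 1220 = 533.14 mol/h
Reaction term: ξ·ΔH°_rxn = 533.14 × -156 = -83170 kJ/h
Sensible, feed 140→25 °C: -24552 kJ/h
Outlet flows (mol/h): A 686.86, H₂ 686.86, B 533.14
Sensible, products 25→26.2 °C: 242.13 kJ/h
Q = ΔH = -107480 kJ/h = -29.856 kW
Heat removed = 29856 W

Q_out = 29900 W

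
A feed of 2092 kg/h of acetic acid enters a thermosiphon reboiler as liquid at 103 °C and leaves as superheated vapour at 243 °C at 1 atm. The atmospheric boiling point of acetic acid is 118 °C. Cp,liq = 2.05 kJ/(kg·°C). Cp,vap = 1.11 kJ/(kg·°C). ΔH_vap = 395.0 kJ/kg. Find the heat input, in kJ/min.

Q = 19700 kJ/min

liquid 103→118 °C: 30.75 kJ/kg
vaporisation at 118 °C: 395 kJ/kg
vapour 118→243 °C: 138.75 kJ/kg
Δh = 30.75 + 395 + 138.75 = 564.5 kJ/kg
Q = ṁ·Δh = 2092 kg/h × 564.5 kJ/kg = 1.1809e+06 kJ/h
|Q| = 328.04 kW = 19682 kJ/min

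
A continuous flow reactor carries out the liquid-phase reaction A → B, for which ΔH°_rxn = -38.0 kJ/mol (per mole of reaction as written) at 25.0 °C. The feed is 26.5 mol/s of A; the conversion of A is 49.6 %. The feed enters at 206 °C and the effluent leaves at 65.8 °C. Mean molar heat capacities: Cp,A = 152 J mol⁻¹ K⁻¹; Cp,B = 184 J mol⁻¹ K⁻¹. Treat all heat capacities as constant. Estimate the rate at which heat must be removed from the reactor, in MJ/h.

Q_out = 3770 MJ/h

Extent of reaction ξ = 0.496 × 26.5 = 13.144 mol/s
Reaction term: ξ·ΔH°_rxn = 13.144 × -38.0 = -499.47 kJ/s
Sensible, feed 206→25 °C: -729.07 kJ/s
Outlet flows (mol/s): A 13.356, B 13.144
Sensible, products 25→65.8 °C: 181.5 kJ/s
Q = ΔH = -1047 kJ/s = -1047 kW
Heat removed = 3769.3 MJ/h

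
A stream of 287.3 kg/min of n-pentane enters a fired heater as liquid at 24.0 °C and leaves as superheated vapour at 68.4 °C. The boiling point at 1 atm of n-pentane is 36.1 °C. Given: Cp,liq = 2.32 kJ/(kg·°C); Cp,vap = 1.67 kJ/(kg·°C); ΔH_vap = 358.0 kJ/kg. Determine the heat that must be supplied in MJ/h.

liquid 24.0→36.1 °C: 28.072 kJ/kg
vaporisation at 36.1 °C: 358 kJ/kg
vapour 36.1→68.4 °C: 53.941 kJ/kg
Δh = 28.072 + 358 + 53.941 = 440.01 kJ/kg
Q = ṁ·Δh = 287.3 kg/min × 440.01 kJ/kg = 126420 kJ/min
|Q| = 2106.9 kW = 7584.9 MJ/h

Q = 7580 MJ/h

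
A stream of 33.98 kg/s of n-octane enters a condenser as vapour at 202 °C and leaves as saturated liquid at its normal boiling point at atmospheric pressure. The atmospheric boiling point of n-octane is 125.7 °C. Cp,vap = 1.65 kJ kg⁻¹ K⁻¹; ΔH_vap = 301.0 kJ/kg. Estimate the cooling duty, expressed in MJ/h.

vapour 202→125.7 °C: -125.89 kJ/kg
condensation at 125.7 °C: -301 kJ/kg
Δh = -125.89 + -301 = -426.89 kJ/kg
Q = ṁ·Δh = 33.98 kg/s × -426.89 kJ/kg = -14506 kJ/s
|Q| = 14506 kW = 52221 MJ/h

Q_c = 52200 MJ/h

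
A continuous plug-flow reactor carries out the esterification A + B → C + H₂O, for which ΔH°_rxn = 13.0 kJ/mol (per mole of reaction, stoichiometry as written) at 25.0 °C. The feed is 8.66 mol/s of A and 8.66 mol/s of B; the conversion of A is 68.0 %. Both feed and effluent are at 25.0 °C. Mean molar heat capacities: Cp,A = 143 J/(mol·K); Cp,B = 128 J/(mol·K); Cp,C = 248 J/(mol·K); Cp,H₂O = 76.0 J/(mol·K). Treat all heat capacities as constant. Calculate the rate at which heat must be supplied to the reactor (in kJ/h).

Q_in = 276000 kJ/h

Extent of reaction ξ = 0.680 × 8.66 = 5.8888 mol/s
Reaction term: ξ·ΔH°_rxn = 5.8888 × 13.0 = 76.554 kJ/s
Q = ΔH = 76.554 kJ/s = 76.554 kW
Heat supplied = 275600 kJ/h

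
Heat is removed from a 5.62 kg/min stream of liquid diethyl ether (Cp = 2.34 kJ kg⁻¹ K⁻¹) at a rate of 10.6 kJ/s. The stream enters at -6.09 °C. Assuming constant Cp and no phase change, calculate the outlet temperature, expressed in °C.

T_out = -54.5 °C

Q = 10.6 kJ/s = 636 kJ/min
ΔT = Q/(ṁ·Cp) = 636/(5.62×2.34) = 48.362 K
T_out = -6.09 − 48.362 = -54.452 °C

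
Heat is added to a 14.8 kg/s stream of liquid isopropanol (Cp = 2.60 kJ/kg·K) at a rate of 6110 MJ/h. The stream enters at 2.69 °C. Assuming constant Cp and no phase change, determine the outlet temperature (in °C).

T_out = 46.8 °C

Q = 6110 MJ/h = 1697.2 kJ/s
ΔT = Q/(ṁ·Cp) = 1697.2/(14.8×2.60) = 44.107 K
T_out = 2.69 + 44.107 = 46.797 °C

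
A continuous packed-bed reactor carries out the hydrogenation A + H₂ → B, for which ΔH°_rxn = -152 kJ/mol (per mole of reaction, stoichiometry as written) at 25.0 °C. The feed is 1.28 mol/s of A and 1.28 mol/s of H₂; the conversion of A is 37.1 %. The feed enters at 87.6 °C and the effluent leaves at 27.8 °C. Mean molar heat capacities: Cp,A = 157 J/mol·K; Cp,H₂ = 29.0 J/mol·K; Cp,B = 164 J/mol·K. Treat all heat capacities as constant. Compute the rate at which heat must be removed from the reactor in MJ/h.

Extent of reaction ξ = 0.371 × 1.28 = 0.47488 mol/s
Reaction term: ξ·ΔH°_rxn = 0.47488 × -152 = -72.182 kJ/s
Sensible, feed 87.6→25 °C: -14.904 kJ/s
Outlet flows (mol/s): A 0.80512, H₂ 0.80512, B 0.47488
Sensible, products 25→27.8 °C: 0.63737 kJ/s
Q = ΔH = -86.448 kJ/s = -86.448 kW
Heat removed = 311.21 MJ/h

Q_out = 311 MJ/h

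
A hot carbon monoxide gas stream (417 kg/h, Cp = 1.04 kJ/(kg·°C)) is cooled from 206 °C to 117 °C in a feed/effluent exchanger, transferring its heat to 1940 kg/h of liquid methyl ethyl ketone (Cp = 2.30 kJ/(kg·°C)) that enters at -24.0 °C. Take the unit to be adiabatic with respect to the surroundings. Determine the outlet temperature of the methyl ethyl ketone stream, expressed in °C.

Heat released by hot stream: Q = 417 × 1.04 × (206 − 117) = 38598 kJ/h
Energy balance on cold side (adiabatic exchanger): Q = ṁ_c·Cp_c·(T_c,out − T_c,in)
T_c,out = -24.0 + 38598/(1940 × 2.30) = -15.35 °C

T_c,out = -15.3 °C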